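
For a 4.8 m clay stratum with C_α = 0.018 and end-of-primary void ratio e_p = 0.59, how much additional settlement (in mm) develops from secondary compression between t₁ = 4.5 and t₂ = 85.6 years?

S_s ≈ 69.5 mm

Secondary compression: S_s = C_α·H/(1+e_p)·log₁₀(t₂/t₁)
S_s = 0.018×4.8/(1+0.59)×log₁₀(85.6/4.5)
    = 0.05434 × 1.279 = 0.06951 m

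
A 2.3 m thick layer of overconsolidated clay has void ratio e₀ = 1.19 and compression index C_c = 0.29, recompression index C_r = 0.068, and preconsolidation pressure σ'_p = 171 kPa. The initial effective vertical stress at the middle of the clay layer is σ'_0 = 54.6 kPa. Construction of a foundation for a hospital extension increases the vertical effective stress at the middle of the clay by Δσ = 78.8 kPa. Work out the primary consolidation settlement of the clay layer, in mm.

S_c ≈ 27.7 mm

Final effective stress: σ'_f = 54.6 + 78.8 = 133.4 kPa.
σ'_f = 133.4 ≤ σ'_p = 171 kPa, so the clay remains overconsolidated and only the recompression index applies:
S_c = C_r·H/(1+e₀)·log₁₀(σ'_f/σ'_0) = 0.068×2.3/2.19×log₁₀(133.4/54.6)
    = 0.071414 × 0.38796 = 0.02771 m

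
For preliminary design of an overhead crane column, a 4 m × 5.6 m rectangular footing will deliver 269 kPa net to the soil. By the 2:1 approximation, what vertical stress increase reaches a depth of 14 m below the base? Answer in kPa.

By the 2:1 method the load spreads at 1 horizontal : 2 vertical, so at depth z the loaded area has grown by z in each plan dimension:
Δσ = qBL/((B+z)(L+z)) = 269×4×5.6/((4+14)(5.6+14)) = 17.079 kPa

Δσ_z ≈ 17.1 kPa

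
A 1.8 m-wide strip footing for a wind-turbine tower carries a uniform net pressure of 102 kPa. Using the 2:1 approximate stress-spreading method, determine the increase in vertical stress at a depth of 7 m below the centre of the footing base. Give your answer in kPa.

By the 2:1 method the load spreads at 1 horizontal : 2 vertical, so at depth z the loaded area has grown by z in each plan dimension:
Δσ = qB/(B+z) = 102×1.8/(1.8+7) = 20.864 kPa

Δσ_z ≈ 20.9 kPa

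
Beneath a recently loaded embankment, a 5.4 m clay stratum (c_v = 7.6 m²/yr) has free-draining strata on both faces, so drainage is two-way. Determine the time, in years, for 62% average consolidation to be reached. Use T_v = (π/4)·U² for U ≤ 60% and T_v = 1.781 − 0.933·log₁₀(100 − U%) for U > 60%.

t ≈ 0.295 years

Drainage path length: H_d = H/2 = 2.7 m (double drainage).
U > 60%: T_v = 1.781 − 0.933·log₁₀(100 − 62) = 0.30706.
t = T_v·H_d²/c_v = 0.30706×2.7²/7.6 = 0.2945 years.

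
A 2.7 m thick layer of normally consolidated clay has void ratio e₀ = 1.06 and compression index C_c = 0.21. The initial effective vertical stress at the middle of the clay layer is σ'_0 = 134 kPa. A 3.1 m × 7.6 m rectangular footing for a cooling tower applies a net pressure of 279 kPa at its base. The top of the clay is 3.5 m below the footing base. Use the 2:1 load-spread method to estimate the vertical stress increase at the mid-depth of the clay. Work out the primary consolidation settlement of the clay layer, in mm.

Mid-depth of clay below the footing base: z = 3.5 + 2.7/2 = 4.85 m.
Stress increase at mid-clay by the 2:1 spreading method:
Δσ = qBL/((B+z)(L+z)) = 279×3.1×7.6/((3.1+4.85)(7.6+4.85)) = 66.411 kPa
Final effective stress: σ'_f = σ'_0 + Δσ = 134 + 66.411 = 200.41 kPa.
Normally consolidated clay, so the full stress increment lies on the virgin compression line:
S_c = C_c·H/(1+e₀)·log₁₀(σ'_f/σ'_0) = 0.21×2.7/(1+1.06)×log₁₀(200.41/134)
    = 0.27524 × 0.17481 = 0.04811 m

S_c ≈ 48.1 mm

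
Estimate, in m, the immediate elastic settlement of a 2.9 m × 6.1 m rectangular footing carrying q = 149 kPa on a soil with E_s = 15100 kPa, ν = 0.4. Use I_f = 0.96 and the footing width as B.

S_e ≈ 0.0231 m

Immediate (elastic) settlement: S_e = q·B·(1−ν²)/E_s · I_f.
S_e = 149 × 2.9 × (1 − 0.4²) / 15100 × 0.96
    = 149 × 2.9 × 0.84 / 15100 × 0.96
    = 0.02308 m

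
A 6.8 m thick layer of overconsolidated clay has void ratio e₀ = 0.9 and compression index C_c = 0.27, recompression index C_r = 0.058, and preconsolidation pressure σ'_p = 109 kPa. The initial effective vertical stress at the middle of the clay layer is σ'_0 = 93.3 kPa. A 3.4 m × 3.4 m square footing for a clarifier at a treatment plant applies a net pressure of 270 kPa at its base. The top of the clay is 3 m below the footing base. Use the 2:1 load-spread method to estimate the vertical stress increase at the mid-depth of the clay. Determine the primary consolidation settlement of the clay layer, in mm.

Mid-depth of clay below the footing base: z = 3 + 6.8/2 = 6.4 m.
Stress increase at mid-clay by the 2:1 spreading method:
Δσ = qBL/((B+z)(L+z)) = 270×3.4×3.4/((3.4+6.4)(3.4+6.4)) = 32.499 kPa
Final effective stress: σ'_f = 93.3 + 32.499 = 125.8 kPa.
σ'_f = 125.8 > σ'_p = 109 kPa, so the stress path crosses the preconsolidation pressure — recompression up to σ'_p, then virgin compression beyond:
S_c = H/(1+e₀)·[C_r·log₁₀(σ'_p/σ'_0) + C_c·log₁₀(σ'_f/σ'_p)]
    = 6.8/1.9 × [0.058×log₁₀(109/93.3) + 0.27×log₁₀(125.8/109)]
    = 3.5789 × [0.0039176 + 0.016809] = 0.07418 m

S_c ≈ 74.2 mm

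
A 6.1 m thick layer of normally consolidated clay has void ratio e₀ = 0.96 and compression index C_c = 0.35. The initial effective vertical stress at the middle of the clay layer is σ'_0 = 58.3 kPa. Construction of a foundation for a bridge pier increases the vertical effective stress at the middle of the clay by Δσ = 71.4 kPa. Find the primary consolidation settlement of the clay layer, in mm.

Final effective stress: σ'_f = σ'_0 + Δσ = 58.3 + 71.4 = 129.7 kPa.
Normally consolidated clay, so the full stress increment lies on the virgin compression line:
S_c = C_c·H/(1+e₀)·log₁₀(σ'_f/σ'_0) = 0.35×6.1/(1+0.96)×log₁₀(129.7/58.3)
    = 1.0893 × 0.34727 = 0.3783 m

S_c ≈ 378 mm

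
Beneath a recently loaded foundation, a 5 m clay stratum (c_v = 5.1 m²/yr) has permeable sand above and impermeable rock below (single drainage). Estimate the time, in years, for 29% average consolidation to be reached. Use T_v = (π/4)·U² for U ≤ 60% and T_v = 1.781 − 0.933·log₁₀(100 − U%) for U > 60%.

t ≈ 0.324 years

Drainage path length: H_d = H = 5 m (single drainage).
U ≤ 60%: T_v = (π/4)·U² = (π/4)×0.29² = 0.066052.
t = T_v·H_d²/c_v = 0.066052×5²/5.1 = 0.3238 years.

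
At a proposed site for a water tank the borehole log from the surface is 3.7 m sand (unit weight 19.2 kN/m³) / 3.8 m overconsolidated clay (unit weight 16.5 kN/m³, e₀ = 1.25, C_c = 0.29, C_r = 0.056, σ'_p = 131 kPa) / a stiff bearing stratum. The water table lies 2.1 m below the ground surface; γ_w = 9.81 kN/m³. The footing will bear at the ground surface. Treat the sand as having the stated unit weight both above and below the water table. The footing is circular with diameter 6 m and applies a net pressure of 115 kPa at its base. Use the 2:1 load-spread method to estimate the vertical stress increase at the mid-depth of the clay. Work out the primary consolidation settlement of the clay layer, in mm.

Mid-depth of clay below the ground surface: z = 3.7 + 3.8/2 = 5.6 m.
Total vertical stress at mid-clay: σ_v = 19.2×3.7 + 16.5×1.9 = 102.39 kPa.
Pore pressure: u = 9.81×(5.6 − 2.1) = 34.335 kPa.
Initial effective stress: σ'_0 = σ_v − u = 102.39 − 34.335 = 68.055 kPa.
Stress increase at mid-clay by the 2:1 spreading method:
Δσ ≈ qD²/(D+z)² = 115×6²/(6+5.6)² = 30.767 kPa
Final effective stress: σ'_f = 68.055 + 30.767 = 98.822 kPa.
σ'_f = 98.822 ≤ σ'_p = 131 kPa, so the clay remains overconsolidated and only the recompression index applies:
S_c = C_r·H/(1+e₀)·log₁₀(σ'_f/σ'_0) = 0.056×3.8/2.25×log₁₀(98.822/68.055)
    = 0.094578 × 0.16199 = 0.01532 m

S_c ≈ 15.3 mm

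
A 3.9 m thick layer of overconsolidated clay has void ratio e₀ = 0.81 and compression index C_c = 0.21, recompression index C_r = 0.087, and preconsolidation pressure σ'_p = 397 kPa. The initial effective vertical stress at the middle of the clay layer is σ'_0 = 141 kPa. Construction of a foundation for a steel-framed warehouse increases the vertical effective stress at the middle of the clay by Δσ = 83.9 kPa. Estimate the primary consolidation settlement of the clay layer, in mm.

Final effective stress: σ'_f = 141 + 83.9 = 224.9 kPa.
σ'_f = 224.9 ≤ σ'_p = 397 kPa, so the clay remains overconsolidated and only the recompression index applies:
S_c = C_r·H/(1+e₀)·log₁₀(σ'_f/σ'_0) = 0.087×3.9/1.81×log₁₀(224.9/141)
    = 0.18746 × 0.20277 = 0.03801 m

S_c ≈ 38 mm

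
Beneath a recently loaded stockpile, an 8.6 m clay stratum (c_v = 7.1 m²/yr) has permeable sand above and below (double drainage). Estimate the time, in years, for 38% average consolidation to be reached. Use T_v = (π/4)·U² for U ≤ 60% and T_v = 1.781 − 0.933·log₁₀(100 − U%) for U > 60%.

t ≈ 0.295 years

Drainage path length: H_d = H/2 = 4.3 m (double drainage).
U ≤ 60%: T_v = (π/4)·U² = (π/4)×0.38² = 0.11341.
t = T_v·H_d²/c_v = 0.11341×4.3²/7.1 = 0.2953 years.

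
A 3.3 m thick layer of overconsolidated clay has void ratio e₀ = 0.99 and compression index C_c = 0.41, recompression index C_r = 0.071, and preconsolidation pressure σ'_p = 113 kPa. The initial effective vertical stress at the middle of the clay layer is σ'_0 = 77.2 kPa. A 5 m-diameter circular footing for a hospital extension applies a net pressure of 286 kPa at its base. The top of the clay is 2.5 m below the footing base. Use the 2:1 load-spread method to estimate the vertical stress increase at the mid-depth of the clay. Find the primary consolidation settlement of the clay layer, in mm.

Mid-depth of clay below the footing base: z = 2.5 + 3.3/2 = 4.15 m.
Stress increase at mid-clay by the 2:1 spreading method:
Δσ ≈ qD²/(D+z)² = 286×5²/(5+4.15)² = 85.401 kPa
Final effective stress: σ'_f = 77.2 + 85.401 = 162.6 kPa.
σ'_f = 162.6 > σ'_p = 113 kPa, so the stress path crosses the preconsolidation pressure — recompression up to σ'_p, then virgin compression beyond:
S_c = H/(1+e₀)·[C_r·log₁₀(σ'_p/σ'_0) + C_c·log₁₀(σ'_f/σ'_p)]
    = 3.3/1.99 × [0.071×log₁₀(113/77.2) + 0.41×log₁₀(162.6/113)]
    = 1.6583 × [0.011748 + 0.064797] = 0.1269 m

S_c ≈ 127 mm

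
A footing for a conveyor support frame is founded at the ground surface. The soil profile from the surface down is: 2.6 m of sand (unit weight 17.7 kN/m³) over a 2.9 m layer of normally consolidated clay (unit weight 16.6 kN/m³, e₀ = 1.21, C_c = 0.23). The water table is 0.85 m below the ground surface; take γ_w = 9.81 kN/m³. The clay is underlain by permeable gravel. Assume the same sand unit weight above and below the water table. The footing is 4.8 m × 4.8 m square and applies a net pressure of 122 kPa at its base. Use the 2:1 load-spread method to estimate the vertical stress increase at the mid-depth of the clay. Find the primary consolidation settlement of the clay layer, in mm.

Mid-depth of clay below the ground surface: z = 2.6 + 2.9/2 = 4.05 m.
Total vertical stress at mid-clay: σ_v = 17.7×2.6 + 16.6×1.45 = 70.09 kPa.
Pore pressure: u = 9.81×(4.05 − 0.85) = 31.392 kPa.
Initial effective stress: σ'_0 = σ_v − u = 70.09 − 31.392 = 38.698 kPa.
Stress increase at mid-clay by the 2:1 spreading method:
Δσ = qBL/((B+z)(L+z)) = 122×4.8×4.8/((4.8+4.05)(4.8+4.05)) = 35.889 kPa
Final effective stress: σ'_f = σ'_0 + Δσ = 38.698 + 35.889 = 74.587 kPa.
Normally consolidated clay, so the full stress increment lies on the virgin compression line:
S_c = C_c·H/(1+e₀)·log₁₀(σ'_f/σ'_0) = 0.23×2.9/(1+1.21)×log₁₀(74.587/38.698)
    = 0.30181 × 0.28497 = 0.08601 m

S_c ≈ 86 mm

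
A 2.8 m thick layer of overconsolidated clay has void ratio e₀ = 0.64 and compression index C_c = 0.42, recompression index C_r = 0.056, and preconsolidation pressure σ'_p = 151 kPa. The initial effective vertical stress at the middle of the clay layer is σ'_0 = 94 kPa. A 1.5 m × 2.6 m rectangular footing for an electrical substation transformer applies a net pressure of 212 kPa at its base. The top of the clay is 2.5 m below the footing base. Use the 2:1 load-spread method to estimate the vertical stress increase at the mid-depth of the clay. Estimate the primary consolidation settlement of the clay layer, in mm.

Mid-depth of clay below the footing base: z = 2.5 + 2.8/2 = 3.9 m.
Stress increase at mid-clay by the 2:1 spreading method:
Δσ = qBL/((B+z)(L+z)) = 212×1.5×2.6/((1.5+3.9)(2.6+3.9)) = 23.556 kPa
Final effective stress: σ'_f = 94 + 23.556 = 117.56 kPa.
σ'_f = 117.56 ≤ σ'_p = 151 kPa, so the clay remains overconsolidated and only the recompression index applies:
S_c = C_r·H/(1+e₀)·log₁₀(σ'_f/σ'_0) = 0.056×2.8/1.64×log₁₀(117.56/94)
    = 0.095609 × 0.097132 = 0.009287 m

S_c ≈ 9.29 mm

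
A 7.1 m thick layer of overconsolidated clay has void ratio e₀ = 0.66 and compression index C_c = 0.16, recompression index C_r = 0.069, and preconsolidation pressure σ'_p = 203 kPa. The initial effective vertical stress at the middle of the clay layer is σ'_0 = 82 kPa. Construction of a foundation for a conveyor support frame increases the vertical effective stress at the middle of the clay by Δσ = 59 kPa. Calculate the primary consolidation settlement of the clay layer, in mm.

S_c ≈ 69.5 mm

Final effective stress: σ'_f = 82 + 59 = 141 kPa.
σ'_f = 141 ≤ σ'_p = 203 kPa, so the clay remains overconsolidated and only the recompression index applies:
S_c = C_r·H/(1+e₀)·log₁₀(σ'_f/σ'_0) = 0.069×7.1/1.66×log₁₀(141/82)
    = 0.29512 × 0.23541 = 0.06947 m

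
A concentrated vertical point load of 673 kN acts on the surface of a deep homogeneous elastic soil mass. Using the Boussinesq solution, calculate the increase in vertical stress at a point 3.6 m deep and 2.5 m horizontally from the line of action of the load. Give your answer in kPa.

Δσ_z ≈ 9.27 kPa

Boussinesq vertical stress below a point load on an elastic half-space:
Δσ_z = 3P/(2πz²) · [1 + (r/z)²]^(−5/2)
r/z = 2.5/3.6 = 0.69444; [1+(r/z)²]^(−5/2) = 0.37385.
Δσ_z = 3×673/(2π×3.6²) × 0.37385 = 24.794 × 0.37385 = 9.269 kPa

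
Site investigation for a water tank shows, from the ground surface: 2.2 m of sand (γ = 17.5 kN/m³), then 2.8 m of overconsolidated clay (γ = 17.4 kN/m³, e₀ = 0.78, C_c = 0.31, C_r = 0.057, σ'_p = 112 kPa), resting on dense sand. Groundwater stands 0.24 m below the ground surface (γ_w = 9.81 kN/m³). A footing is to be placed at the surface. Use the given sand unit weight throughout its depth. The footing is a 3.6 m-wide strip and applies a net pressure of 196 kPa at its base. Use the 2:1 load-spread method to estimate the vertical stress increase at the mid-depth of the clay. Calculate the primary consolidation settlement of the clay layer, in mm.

S_c ≈ 79.5 mm

Mid-depth of clay below the ground surface: z = 2.2 + 2.8/2 = 3.6 m.
Total vertical stress at mid-clay: σ_v = 17.5×2.2 + 17.4×1.4 = 62.86 kPa.
Pore pressure: u = 9.81×(3.6 − 0.24) = 32.962 kPa.
Initial effective stress: σ'_0 = σ_v − u = 62.86 − 32.962 = 29.898 kPa.
Stress increase at mid-clay by the 2:1 spreading method:
Δσ = qB/(B+z) = 196×3.6/(3.6+3.6) = 98 kPa
Final effective stress: σ'_f = 29.898 + 98 = 127.9 kPa.
σ'_f = 127.9 > σ'_p = 112 kPa, so the stress path crosses the preconsolidation pressure — recompression up to σ'_p, then virgin compression beyond:
S_c = H/(1+e₀)·[C_r·log₁₀(σ'_p/σ'_0) + C_c·log₁₀(σ'_f/σ'_p)]
    = 2.8/1.78 × [0.057×log₁₀(112/29.898) + 0.31×log₁₀(127.9/112)]
    = 1.573 × [0.032694 + 0.017872] = 0.07954 m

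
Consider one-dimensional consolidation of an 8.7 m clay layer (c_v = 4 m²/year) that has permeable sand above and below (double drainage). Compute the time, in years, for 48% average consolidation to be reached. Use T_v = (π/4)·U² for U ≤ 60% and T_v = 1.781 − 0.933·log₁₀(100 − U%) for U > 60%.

t ≈ 0.856 years

Drainage path length: H_d = H/2 = 4.35 m (double drainage).
U ≤ 60%: T_v = (π/4)·U² = (π/4)×0.48² = 0.18096.
t = T_v·H_d²/c_v = 0.18096×4.35²/4 = 0.8561 years.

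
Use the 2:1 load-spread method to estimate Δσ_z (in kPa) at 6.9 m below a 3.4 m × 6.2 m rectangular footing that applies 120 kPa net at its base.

By the 2:1 method the load spreads at 1 horizontal : 2 vertical, so at depth z the loaded area has grown by z in each plan dimension:
Δσ = qBL/((B+z)(L+z)) = 120×3.4×6.2/((3.4+6.9)(6.2+6.9)) = 18.747 kPa

Δσ_z ≈ 18.7 kPa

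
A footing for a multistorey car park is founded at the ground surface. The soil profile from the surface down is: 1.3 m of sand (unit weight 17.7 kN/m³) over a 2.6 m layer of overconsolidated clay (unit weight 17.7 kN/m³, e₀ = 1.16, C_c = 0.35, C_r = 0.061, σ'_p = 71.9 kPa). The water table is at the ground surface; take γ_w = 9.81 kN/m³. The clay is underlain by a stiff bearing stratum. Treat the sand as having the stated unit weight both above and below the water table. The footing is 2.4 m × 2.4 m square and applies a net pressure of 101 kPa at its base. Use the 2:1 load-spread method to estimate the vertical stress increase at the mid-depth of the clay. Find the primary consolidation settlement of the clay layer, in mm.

Mid-depth of clay below the ground surface: z = 1.3 + 2.6/2 = 2.6 m.
Total vertical stress at mid-clay: σ_v = 17.7×1.3 + 17.7×1.3 = 46.02 kPa.
Pore pressure: u = 9.81×(2.6 − 0) = 25.506 kPa.
Initial effective stress: σ'_0 = σ_v − u = 46.02 − 25.506 = 20.514 kPa.
Stress increase at mid-clay by the 2:1 spreading method:
Δσ = qBL/((B+z)(L+z)) = 101×2.4×2.4/((2.4+2.6)(2.4+2.6)) = 23.27 kPa
Final effective stress: σ'_f = 20.514 + 23.27 = 43.784 kPa.
σ'_f = 43.784 ≤ σ'_p = 71.9 kPa, so the clay remains overconsolidated and only the recompression index applies:
S_c = C_r·H/(1+e₀)·log₁₀(σ'_f/σ'_0) = 0.061×2.6/2.16×log₁₀(43.784/20.514)
    = 0.073426 × 0.32927 = 0.02418 m

S_c ≈ 24.2 mm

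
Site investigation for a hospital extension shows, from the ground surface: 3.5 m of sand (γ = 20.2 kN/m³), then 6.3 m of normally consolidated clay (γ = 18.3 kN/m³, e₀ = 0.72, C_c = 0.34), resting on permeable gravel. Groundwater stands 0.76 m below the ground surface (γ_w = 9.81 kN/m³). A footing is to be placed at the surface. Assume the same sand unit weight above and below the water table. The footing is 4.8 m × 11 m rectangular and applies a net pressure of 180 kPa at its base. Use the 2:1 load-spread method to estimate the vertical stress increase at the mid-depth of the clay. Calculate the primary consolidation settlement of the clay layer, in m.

S_c ≈ 0.276 m

Mid-depth of clay below the ground surface: z = 3.5 + 6.3/2 = 6.65 m.
Total vertical stress at mid-clay: σ_v = 20.2×3.5 + 18.3×3.15 = 128.34 kPa.
Pore pressure: u = 9.81×(6.65 − 0.76) = 57.781 kPa.
Initial effective stress: σ'_0 = σ_v − u = 128.34 − 57.781 = 70.559 kPa.
Stress increase at mid-clay by the 2:1 spreading method:
Δσ = qBL/((B+z)(L+z)) = 180×4.8×11/((4.8+6.65)(11+6.65)) = 47.028 kPa
Final effective stress: σ'_f = σ'_0 + Δσ = 70.559 + 47.028 = 117.59 kPa.
Normally consolidated clay, so the full stress increment lies on the virgin compression line:
S_c = C_c·H/(1+e₀)·log₁₀(σ'_f/σ'_0) = 0.34×6.3/(1+0.72)×log₁₀(117.59/70.559)
    = 1.2453 × 0.22182 = 0.2762 m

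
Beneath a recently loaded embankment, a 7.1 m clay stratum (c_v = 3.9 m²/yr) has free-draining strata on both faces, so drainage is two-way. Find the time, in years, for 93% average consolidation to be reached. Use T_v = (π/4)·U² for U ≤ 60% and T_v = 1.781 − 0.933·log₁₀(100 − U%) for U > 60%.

Drainage path length: H_d = H/2 = 3.55 m (double drainage).
U > 60%: T_v = 1.781 − 0.933·log₁₀(100 − 93) = 0.99252.
t = T_v·H_d²/c_v = 0.99252×3.55²/3.9 = 3.207 years.

t ≈ 3.21 years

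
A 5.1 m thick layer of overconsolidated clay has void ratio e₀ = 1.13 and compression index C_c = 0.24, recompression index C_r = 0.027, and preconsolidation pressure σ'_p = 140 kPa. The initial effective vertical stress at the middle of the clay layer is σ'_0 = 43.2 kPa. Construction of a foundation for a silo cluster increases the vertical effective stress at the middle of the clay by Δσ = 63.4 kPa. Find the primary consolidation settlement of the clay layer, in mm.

S_c ≈ 25.4 mm

Final effective stress: σ'_f = 43.2 + 63.4 = 106.6 kPa.
σ'_f = 106.6 ≤ σ'_p = 140 kPa, so the clay remains overconsolidated and only the recompression index applies:
S_c = C_r·H/(1+e₀)·log₁₀(σ'_f/σ'_0) = 0.027×5.1/2.13×log₁₀(106.6/43.2)
    = 0.064649 × 0.39227 = 0.02536 m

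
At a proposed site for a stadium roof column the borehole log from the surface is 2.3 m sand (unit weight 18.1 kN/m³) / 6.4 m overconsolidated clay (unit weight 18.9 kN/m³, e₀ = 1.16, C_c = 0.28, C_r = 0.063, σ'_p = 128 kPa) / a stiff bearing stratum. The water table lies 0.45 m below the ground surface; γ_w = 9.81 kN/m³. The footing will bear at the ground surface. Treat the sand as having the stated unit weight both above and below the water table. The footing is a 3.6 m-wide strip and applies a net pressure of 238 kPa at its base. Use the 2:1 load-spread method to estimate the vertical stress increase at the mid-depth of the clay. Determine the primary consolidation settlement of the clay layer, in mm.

Mid-depth of clay below the ground surface: z = 2.3 + 6.4/2 = 5.5 m.
Total vertical stress at mid-clay: σ_v = 18.1×2.3 + 18.9×3.2 = 102.11 kPa.
Pore pressure: u = 9.81×(5.5 − 0.45) = 49.541 kPa.
Initial effective stress: σ'_0 = σ_v − u = 102.11 − 49.541 = 52.569 kPa.
Stress increase at mid-clay by the 2:1 spreading method:
Δσ = qB/(B+z) = 238×3.6/(3.6+5.5) = 94.154 kPa
Final effective stress: σ'_f = 52.569 + 94.154 = 146.72 kPa.
σ'_f = 146.72 > σ'_p = 128 kPa, so the stress path crosses the preconsolidation pressure — recompression up to σ'_p, then virgin compression beyond:
S_c = H/(1+e₀)·[C_r·log₁₀(σ'_p/σ'_0) + C_c·log₁₀(σ'_f/σ'_p)]
    = 6.4/2.16 × [0.063×log₁₀(128/52.569) + 0.28×log₁₀(146.72/128)]
    = 2.963 × [0.024348 + 0.016598] = 0.1213 m

S_c ≈ 121 mm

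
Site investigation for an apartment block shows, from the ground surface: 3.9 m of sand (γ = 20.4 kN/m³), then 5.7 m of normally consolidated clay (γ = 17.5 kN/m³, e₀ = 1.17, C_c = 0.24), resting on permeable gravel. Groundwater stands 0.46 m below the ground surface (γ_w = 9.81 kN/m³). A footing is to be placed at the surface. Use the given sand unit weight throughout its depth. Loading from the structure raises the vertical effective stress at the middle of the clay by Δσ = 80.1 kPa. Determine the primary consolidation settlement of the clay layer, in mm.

S_c ≈ 214 mm

Mid-depth of clay below the ground surface: z = 3.9 + 5.7/2 = 6.75 m.
Total vertical stress at mid-clay: σ_v = 20.4×3.9 + 17.5×2.85 = 129.44 kPa.
Pore pressure: u = 9.81×(6.75 − 0.46) = 61.705 kPa.
Initial effective stress: σ'_0 = σ_v − u = 129.44 − 61.705 = 67.735 kPa.
Final effective stress: σ'_f = σ'_0 + Δσ = 67.735 + 80.1 = 147.83 kPa.
Normally consolidated clay, so the full stress increment lies on the virgin compression line:
S_c = C_c·H/(1+e₀)·log₁₀(σ'_f/σ'_0) = 0.24×5.7/(1+1.17)×log₁₀(147.83/67.735)
    = 0.63041 × 0.33895 = 0.2137 m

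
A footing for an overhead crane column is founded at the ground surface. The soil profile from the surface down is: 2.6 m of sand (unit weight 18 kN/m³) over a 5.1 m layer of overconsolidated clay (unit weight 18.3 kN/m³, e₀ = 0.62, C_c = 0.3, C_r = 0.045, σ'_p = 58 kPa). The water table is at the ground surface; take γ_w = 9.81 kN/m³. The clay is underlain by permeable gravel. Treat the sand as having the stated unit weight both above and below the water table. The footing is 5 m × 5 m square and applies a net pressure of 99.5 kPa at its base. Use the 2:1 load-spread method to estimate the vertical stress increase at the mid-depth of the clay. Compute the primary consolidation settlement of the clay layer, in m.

Mid-depth of clay below the ground surface: z = 2.6 + 5.1/2 = 5.15 m.
Total vertical stress at mid-clay: σ_v = 18×2.6 + 18.3×2.55 = 93.465 kPa.
Pore pressure: u = 9.81×(5.15 − 0) = 50.522 kPa.
Initial effective stress: σ'_0 = σ_v − u = 93.465 − 50.522 = 42.943 kPa.
Stress increase at mid-clay by the 2:1 spreading method:
Δσ = qBL/((B+z)(L+z)) = 99.5×5×5/((5+5.15)(5+5.15)) = 24.145 kPa
Final effective stress: σ'_f = 42.943 + 24.145 = 67.088 kPa.
σ'_f = 67.088 > σ'_p = 58 kPa, so the stress path crosses the preconsolidation pressure — recompression up to σ'_p, then virgin compression beyond:
S_c = H/(1+e₀)·[C_r·log₁₀(σ'_p/σ'_0) + C_c·log₁₀(σ'_f/σ'_p)]
    = 5.1/1.62 × [0.045×log₁₀(58/42.943) + 0.3×log₁₀(67.088/58)]
    = 3.1481 × [0.0058741 + 0.018965] = 0.0782 m

S_c ≈ 0.0782 m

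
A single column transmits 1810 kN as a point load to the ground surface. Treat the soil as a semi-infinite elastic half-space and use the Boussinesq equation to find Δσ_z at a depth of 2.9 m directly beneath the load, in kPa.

Δσ_z ≈ 103 kPa

Boussinesq vertical stress below a point load on an elastic half-space:
Δσ_z = 3P/(2πz²) · [1 + (r/z)²]^(−5/2)
r/z = 0/2.9 = 0; [1+(r/z)²]^(−5/2) = 1.
Δσ_z = 3×1810/(2π×2.9²) × 1 = 102.76 × 1 = 102.8 kPa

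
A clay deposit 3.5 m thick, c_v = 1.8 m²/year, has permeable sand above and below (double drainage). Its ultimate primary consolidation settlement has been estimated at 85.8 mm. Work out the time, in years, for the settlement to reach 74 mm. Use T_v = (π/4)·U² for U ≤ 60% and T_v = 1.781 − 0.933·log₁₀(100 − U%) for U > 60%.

Drainage path length: H_d = H/2 = 1.75 m (double drainage).
U = S(t)/S_ult = 74/85.8 = 0.8625.
U > 60%: T_v = 1.781 − 0.933·log₁₀(100 − 86.247) = 0.71888.
t = T_v·H_d²/c_v = 0.71888×1.75²/1.8 = 1.223 years.

t ≈ 1.22 years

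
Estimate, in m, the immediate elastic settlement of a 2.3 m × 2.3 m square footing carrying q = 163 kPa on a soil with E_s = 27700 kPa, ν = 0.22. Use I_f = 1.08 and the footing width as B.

S_e ≈ 0.0139 m

Immediate (elastic) settlement: S_e = q·B·(1−ν²)/E_s · I_f.
S_e = 163 × 2.3 × (1 − 0.22²) / 27700 × 1.08
    = 163 × 2.3 × 0.9516 / 27700 × 1.08
    = 0.01391 m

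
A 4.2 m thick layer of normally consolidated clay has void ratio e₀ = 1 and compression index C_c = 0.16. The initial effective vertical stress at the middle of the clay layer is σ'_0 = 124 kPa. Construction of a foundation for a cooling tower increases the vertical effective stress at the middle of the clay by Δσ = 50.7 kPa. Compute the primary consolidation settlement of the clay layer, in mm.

S_c ≈ 50 mm

Final effective stress: σ'_f = σ'_0 + Δσ = 124 + 50.7 = 174.7 kPa.
Normally consolidated clay, so the full stress increment lies on the virgin compression line:
S_c = C_c·H/(1+e₀)·log₁₀(σ'_f/σ'_0) = 0.16×4.2/(1+1)×log₁₀(174.7/124)
    = 0.336 × 0.14887 = 0.05002 m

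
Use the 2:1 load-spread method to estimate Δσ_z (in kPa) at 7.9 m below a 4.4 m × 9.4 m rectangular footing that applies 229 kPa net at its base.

Δσ_z ≈ 44.5 kPa

By the 2:1 method the load spreads at 1 horizontal : 2 vertical, so at depth z the loaded area has grown by z in each plan dimension:
Δσ = qBL/((B+z)(L+z)) = 229×4.4×9.4/((4.4+7.9)(9.4+7.9)) = 44.511 kPa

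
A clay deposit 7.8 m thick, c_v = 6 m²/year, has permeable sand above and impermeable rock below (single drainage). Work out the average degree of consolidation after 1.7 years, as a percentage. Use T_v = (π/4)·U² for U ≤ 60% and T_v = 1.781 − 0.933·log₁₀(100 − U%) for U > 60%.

Drainage path length: H_d = H = 7.8 m (single drainage).
T_v = c_v·t/H_d² = 6×1.7/7.8² = 0.16765.
T_v = 0.16765 corresponds to the U ≤ 60% branch:
U = √(4T_v/π) = 0.462

U ≈ 46.2 %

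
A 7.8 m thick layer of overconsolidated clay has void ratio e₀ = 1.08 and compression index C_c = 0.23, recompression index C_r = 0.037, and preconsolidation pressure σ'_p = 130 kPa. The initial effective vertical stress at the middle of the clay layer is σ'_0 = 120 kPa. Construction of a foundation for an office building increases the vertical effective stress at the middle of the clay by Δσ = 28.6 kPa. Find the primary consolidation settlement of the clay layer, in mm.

S_c ≈ 54.9 mm

Final effective stress: σ'_f = 120 + 28.6 = 148.6 kPa.
σ'_f = 148.6 > σ'_p = 130 kPa, so the stress path crosses the preconsolidation pressure — recompression up to σ'_p, then virgin compression beyond:
S_c = H/(1+e₀)·[C_r·log₁₀(σ'_p/σ'_0) + C_c·log₁₀(σ'_f/σ'_p)]
    = 7.8/2.08 × [0.037×log₁₀(130/120) + 0.23×log₁₀(148.6/130)]
    = 3.75 × [0.0012862 + 0.013357] = 0.05491 m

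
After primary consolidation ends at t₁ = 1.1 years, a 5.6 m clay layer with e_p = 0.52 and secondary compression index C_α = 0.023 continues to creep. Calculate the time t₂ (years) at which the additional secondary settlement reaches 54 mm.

t₂ ≈ 4.77 years

S_s = C_α·H/(1+e_p)·log₁₀(t₂/t₁) ⇒ log₁₀(t₂/t₁) = S_s·(1+e_p)/(C_α·H).
log₁₀(t₂/t₁) = 0.054 × (1+0.52) / (0.023×5.6) = 0.6373
t₂ = t₁ × 10^0.6373 = 1.1 × 4.338 = 4.772 years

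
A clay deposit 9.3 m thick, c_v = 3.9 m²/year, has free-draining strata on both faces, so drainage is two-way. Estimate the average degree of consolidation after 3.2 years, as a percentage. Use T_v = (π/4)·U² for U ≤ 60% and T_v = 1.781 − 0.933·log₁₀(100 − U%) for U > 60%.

U ≈ 80.5 %

Drainage path length: H_d = H/2 = 4.65 m (double drainage).
T_v = c_v·t/H_d² = 3.9×3.2/4.65² = 0.57718.
T_v = 0.57718 corresponds to the U > 60% branch:
U = 1 − 10^((1.781 − T_v)/0.933)/100 = 0.8049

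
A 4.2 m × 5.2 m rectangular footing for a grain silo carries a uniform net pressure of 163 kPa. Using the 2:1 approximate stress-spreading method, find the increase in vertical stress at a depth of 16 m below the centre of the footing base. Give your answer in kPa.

Δσ_z ≈ 8.31 kPa

By the 2:1 method the load spreads at 1 horizontal : 2 vertical, so at depth z the loaded area has grown by z in each plan dimension:
Δσ = qBL/((B+z)(L+z)) = 163×4.2×5.2/((4.2+16)(5.2+16)) = 8.3129 kPa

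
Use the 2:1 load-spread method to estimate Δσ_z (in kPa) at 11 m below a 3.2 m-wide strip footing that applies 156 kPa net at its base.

By the 2:1 method the load spreads at 1 horizontal : 2 vertical, so at depth z the loaded area has grown by z in each plan dimension:
Δσ = qB/(B+z) = 156×3.2/(3.2+11) = 35.155 kPa

Δσ_z ≈ 35.2 kPa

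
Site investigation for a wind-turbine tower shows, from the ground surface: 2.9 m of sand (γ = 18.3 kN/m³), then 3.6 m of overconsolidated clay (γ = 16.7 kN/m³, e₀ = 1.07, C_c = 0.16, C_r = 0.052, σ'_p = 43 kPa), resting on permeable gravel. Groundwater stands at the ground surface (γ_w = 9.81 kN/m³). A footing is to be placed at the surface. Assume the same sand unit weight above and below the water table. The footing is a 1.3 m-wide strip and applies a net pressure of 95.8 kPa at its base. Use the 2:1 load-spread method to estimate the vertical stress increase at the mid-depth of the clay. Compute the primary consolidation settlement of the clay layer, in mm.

S_c ≈ 41.6 mm

Mid-depth of clay below the ground surface: z = 2.9 + 3.6/2 = 4.7 m.
Total vertical stress at mid-clay: σ_v = 18.3×2.9 + 16.7×1.8 = 83.13 kPa.
Pore pressure: u = 9.81×(4.7 − 0) = 46.107 kPa.
Initial effective stress: σ'_0 = σ_v − u = 83.13 − 46.107 = 37.023 kPa.
Stress increase at mid-clay by the 2:1 spreading method:
Δσ = qB/(B+z) = 95.8×1.3/(1.3+4.7) = 20.757 kPa
Final effective stress: σ'_f = 37.023 + 20.757 = 57.78 kPa.
σ'_f = 57.78 > σ'_p = 43 kPa, so the stress path crosses the preconsolidation pressure — recompression up to σ'_p, then virgin compression beyond:
S_c = H/(1+e₀)·[C_r·log₁₀(σ'_p/σ'_0) + C_c·log₁₀(σ'_f/σ'_p)]
    = 3.6/2.07 × [0.052×log₁₀(43/37.023) + 0.16×log₁₀(57.78/43)]
    = 1.7391 × [0.0033798 + 0.020529] = 0.04158 m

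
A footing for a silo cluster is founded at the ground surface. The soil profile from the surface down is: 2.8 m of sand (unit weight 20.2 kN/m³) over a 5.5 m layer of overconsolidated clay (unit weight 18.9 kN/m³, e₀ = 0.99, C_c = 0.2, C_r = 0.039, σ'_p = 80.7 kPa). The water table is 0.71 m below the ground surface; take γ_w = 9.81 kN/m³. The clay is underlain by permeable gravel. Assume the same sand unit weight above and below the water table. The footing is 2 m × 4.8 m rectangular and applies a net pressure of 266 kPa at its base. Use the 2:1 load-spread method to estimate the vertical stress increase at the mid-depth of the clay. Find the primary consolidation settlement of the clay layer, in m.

Mid-depth of clay below the ground surface: z = 2.8 + 5.5/2 = 5.55 m.
Total vertical stress at mid-clay: σ_v = 20.2×2.8 + 18.9×2.75 = 108.53 kPa.
Pore pressure: u = 9.81×(5.55 − 0.71) = 47.48 kPa.
Initial effective stress: σ'_0 = σ_v − u = 108.53 − 47.48 = 61.05 kPa.
Stress increase at mid-clay by the 2:1 spreading method:
Δσ = qBL/((B+z)(L+z)) = 266×2×4.8/((2+5.55)(4.8+5.55)) = 32.679 kPa
Final effective stress: σ'_f = 61.05 + 32.679 = 93.729 kPa.
σ'_f = 93.729 > σ'_p = 80.7 kPa, so the stress path crosses the preconsolidation pressure — recompression up to σ'_p, then virgin compression beyond:
S_c = H/(1+e₀)·[C_r·log₁₀(σ'_p/σ'_0) + C_c·log₁₀(σ'_f/σ'_p)]
    = 5.5/1.99 × [0.039×log₁₀(80.7/61.05) + 0.2×log₁₀(93.729/80.7)]
    = 2.7638 × [0.0047263 + 0.013] = 0.04899 m

S_c ≈ 0.049 m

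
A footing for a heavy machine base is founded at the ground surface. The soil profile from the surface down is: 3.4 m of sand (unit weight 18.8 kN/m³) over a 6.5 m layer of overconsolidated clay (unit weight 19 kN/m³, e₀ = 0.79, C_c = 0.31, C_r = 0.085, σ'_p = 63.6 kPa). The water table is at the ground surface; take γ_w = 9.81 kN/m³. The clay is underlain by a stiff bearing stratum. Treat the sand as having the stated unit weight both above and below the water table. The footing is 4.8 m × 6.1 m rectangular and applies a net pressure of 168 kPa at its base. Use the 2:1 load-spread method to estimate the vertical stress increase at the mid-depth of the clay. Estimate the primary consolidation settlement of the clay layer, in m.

Mid-depth of clay below the ground surface: z = 3.4 + 6.5/2 = 6.65 m.
Total vertical stress at mid-clay: σ_v = 18.8×3.4 + 19×3.25 = 125.67 kPa.
Pore pressure: u = 9.81×(6.65 − 0) = 65.237 kPa.
Initial effective stress: σ'_0 = σ_v − u = 125.67 − 65.237 = 60.433 kPa.
Stress increase at mid-clay by the 2:1 spreading method:
Δσ = qBL/((B+z)(L+z)) = 168×4.8×6.1/((4.8+6.65)(6.1+6.65)) = 33.695 kPa
Final effective stress: σ'_f = 60.433 + 33.695 = 94.128 kPa.
σ'_f = 94.128 > σ'_p = 63.6 kPa, so the stress path crosses the preconsolidation pressure — recompression up to σ'_p, then virgin compression beyond:
S_c = H/(1+e₀)·[C_r·log₁₀(σ'_p/σ'_0) + C_c·log₁₀(σ'_f/σ'_p)]
    = 6.5/1.79 × [0.085×log₁₀(63.6/60.433) + 0.31×log₁₀(94.128/63.6)]
    = 3.6313 × [0.0018856 + 0.052781] = 0.1985 m

S_c ≈ 0.199 m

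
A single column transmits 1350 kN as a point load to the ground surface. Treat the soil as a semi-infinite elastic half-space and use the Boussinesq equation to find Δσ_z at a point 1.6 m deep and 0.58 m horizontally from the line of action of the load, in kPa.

Boussinesq vertical stress below a point load on an elastic half-space:
Δσ_z = 3P/(2πz²) · [1 + (r/z)²]^(−5/2)
r/z = 0.58/1.6 = 0.3625; [1+(r/z)²]^(−5/2) = 0.73444.
Δσ_z = 3×1350/(2π×1.6²) × 0.73444 = 251.79 × 0.73444 = 184.9 kPa

Δσ_z ≈ 185 kPa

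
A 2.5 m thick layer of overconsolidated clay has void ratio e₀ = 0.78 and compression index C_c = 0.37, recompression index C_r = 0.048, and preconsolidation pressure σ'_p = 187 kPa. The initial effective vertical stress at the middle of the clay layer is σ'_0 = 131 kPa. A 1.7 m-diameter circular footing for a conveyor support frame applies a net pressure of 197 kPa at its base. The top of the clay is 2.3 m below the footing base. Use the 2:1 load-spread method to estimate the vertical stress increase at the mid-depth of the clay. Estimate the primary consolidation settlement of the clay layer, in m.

S_c ≈ 0.00429 m

Mid-depth of clay below the footing base: z = 2.3 + 2.5/2 = 3.55 m.
Stress increase at mid-clay by the 2:1 spreading method:
Δσ ≈ qD²/(D+z)² = 197×1.7²/(1.7+3.55)² = 20.656 kPa
Final effective stress: σ'_f = 131 + 20.656 = 151.66 kPa.
σ'_f = 151.66 ≤ σ'_p = 187 kPa, so the clay remains overconsolidated and only the recompression index applies:
S_c = C_r·H/(1+e₀)·log₁₀(σ'_f/σ'_0) = 0.048×2.5/1.78×log₁₀(151.66/131)
    = 0.067416 × 0.0636 = 0.004288 m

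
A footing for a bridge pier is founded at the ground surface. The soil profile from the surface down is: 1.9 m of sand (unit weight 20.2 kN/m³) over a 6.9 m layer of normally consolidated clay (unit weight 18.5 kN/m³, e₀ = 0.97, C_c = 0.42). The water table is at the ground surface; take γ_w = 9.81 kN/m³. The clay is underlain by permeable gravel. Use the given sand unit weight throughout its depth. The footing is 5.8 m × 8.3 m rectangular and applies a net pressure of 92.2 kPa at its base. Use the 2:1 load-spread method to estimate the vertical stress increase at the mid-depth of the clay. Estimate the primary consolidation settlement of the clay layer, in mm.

S_c ≈ 295 mm

Mid-depth of clay below the ground surface: z = 1.9 + 6.9/2 = 5.35 m.
Total vertical stress at mid-clay: σ_v = 20.2×1.9 + 18.5×3.45 = 102.2 kPa.
Pore pressure: u = 9.81×(5.35 − 0) = 52.483 kPa.
Initial effective stress: σ'_0 = σ_v − u = 102.2 − 52.483 = 49.717 kPa.
Stress increase at mid-clay by the 2:1 spreading method:
Δσ = qBL/((B+z)(L+z)) = 92.2×5.8×8.3/((5.8+5.35)(8.3+5.35)) = 29.163 kPa
Final effective stress: σ'_f = σ'_0 + Δσ = 49.717 + 29.163 = 78.88 kPa.
Normally consolidated clay, so the full stress increment lies on the virgin compression line:
S_c = C_c·H/(1+e₀)·log₁₀(σ'_f/σ'_0) = 0.42×6.9/(1+0.97)×log₁₀(78.88/49.717)
    = 1.4711 × 0.20046 = 0.2949 m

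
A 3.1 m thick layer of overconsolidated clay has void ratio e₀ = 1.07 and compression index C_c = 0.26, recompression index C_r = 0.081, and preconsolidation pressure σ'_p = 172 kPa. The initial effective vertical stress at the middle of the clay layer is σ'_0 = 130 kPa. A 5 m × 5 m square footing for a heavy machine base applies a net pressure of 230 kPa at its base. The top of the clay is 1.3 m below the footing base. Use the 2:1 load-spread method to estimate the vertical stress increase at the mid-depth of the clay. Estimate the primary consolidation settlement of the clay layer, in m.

Mid-depth of clay below the footing base: z = 1.3 + 3.1/2 = 2.85 m.
Stress increase at mid-clay by the 2:1 spreading method:
Δσ = qBL/((B+z)(L+z)) = 230×5×5/((5+2.85)(5+2.85)) = 93.31 kPa
Final effective stress: σ'_f = 130 + 93.31 = 223.31 kPa.
σ'_f = 223.31 > σ'_p = 172 kPa, so the stress path crosses the preconsolidation pressure — recompression up to σ'_p, then virgin compression beyond:
S_c = H/(1+e₀)·[C_r·log₁₀(σ'_p/σ'_0) + C_c·log₁₀(σ'_f/σ'_p)]
    = 3.1/2.07 × [0.081×log₁₀(172/130) + 0.26×log₁₀(223.31/172)]
    = 1.4976 × [0.0098484 + 0.029479] = 0.0589 m

S_c ≈ 0.0589 m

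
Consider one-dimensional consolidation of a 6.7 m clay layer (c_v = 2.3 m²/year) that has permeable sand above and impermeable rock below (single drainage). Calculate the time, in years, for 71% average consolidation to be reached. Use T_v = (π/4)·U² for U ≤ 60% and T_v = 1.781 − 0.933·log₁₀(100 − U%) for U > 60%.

Drainage path length: H_d = H = 6.7 m (single drainage).
U > 60%: T_v = 1.781 − 0.933·log₁₀(100 − 71) = 0.41658.
t = T_v·H_d²/c_v = 0.41658×6.7²/2.3 = 8.131 years.

t ≈ 8.13 years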